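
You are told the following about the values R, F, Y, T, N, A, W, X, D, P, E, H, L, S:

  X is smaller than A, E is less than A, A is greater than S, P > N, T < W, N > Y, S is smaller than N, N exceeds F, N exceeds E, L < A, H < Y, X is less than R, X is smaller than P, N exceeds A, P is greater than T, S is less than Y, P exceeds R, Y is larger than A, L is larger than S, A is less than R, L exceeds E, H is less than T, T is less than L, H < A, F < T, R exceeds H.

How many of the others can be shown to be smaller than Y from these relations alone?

Directly below Y: H, S, A.
One step further: X, E, L (6 so far).
One step further: T (7 so far).
One step further: F (8 so far).
No other element is forced below Y by the given relations, so the count is 8.

8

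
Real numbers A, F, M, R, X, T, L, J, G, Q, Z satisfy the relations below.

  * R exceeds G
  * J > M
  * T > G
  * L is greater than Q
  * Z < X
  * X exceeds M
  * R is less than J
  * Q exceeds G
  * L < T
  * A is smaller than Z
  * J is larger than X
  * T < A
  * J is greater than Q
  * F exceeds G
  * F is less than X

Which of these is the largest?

M is not greatest since M < J; G is not greatest since G < F; F is not greatest since F < X; R is not greatest since R < J; Q is not greatest since Q < J; L is not greatest since L < T; T is not greatest since T < A; A is not greatest since A < Z; Z is not greatest since Z < X; X is not greatest since X < J.
Only J has nothing above it, so J is the largest.

J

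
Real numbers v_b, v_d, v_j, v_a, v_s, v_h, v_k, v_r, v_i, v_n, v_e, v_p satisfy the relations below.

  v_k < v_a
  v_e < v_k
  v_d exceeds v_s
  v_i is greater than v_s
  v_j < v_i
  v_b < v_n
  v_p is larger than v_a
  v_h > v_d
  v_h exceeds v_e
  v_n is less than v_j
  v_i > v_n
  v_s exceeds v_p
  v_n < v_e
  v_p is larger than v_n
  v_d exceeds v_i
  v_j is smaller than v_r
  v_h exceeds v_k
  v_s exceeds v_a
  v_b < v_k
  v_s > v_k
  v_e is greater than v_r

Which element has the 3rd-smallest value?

v_j

The consecutive relations fix a unique order: v_b < v_n < v_j < v_r < v_e < v_k < v_a < v_p < v_s < v_i < v_d < v_h.
Counting 3 from the smallest end gives v_j.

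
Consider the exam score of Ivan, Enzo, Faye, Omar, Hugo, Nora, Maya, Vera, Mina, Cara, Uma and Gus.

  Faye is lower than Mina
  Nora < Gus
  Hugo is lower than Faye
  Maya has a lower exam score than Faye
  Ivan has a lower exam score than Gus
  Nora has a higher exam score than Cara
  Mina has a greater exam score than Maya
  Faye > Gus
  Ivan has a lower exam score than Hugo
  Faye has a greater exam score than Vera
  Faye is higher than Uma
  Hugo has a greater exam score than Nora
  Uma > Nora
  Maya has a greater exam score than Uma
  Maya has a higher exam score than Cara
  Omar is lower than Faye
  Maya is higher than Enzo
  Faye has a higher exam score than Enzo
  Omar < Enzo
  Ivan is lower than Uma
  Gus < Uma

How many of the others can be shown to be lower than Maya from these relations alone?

7

From Maya the given relations immediately reach Cara, Enzo, Uma.
From those, Ivan, Omar, Nora, Gus — 7 in total.
Nothing else is reachable below Maya; 7 in all.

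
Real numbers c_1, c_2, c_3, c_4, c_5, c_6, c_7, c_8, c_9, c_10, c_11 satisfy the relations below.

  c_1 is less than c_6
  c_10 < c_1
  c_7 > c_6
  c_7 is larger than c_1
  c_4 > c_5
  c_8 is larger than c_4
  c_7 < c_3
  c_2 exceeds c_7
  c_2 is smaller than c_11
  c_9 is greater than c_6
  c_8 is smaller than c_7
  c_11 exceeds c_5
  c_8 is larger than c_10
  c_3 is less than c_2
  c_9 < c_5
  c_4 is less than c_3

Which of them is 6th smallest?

Chaining the given pairs: c_10 < c_1 < c_6 < c_9 < c_5 < c_4 < c_8 < c_7 < c_3 < c_2 < c_11.
The 6th smallest is c_4.

c_4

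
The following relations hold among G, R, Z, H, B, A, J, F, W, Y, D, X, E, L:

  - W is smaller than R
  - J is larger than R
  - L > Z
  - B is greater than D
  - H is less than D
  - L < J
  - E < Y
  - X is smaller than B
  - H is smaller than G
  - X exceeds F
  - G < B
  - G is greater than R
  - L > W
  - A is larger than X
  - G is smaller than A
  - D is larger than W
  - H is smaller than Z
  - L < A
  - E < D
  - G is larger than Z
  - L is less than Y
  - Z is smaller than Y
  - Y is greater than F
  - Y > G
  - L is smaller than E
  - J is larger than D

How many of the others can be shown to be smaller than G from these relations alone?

4

Directly below G: H, Z, R.
One step further: W (4 so far).
Nothing else is reachable below G; 4 in all.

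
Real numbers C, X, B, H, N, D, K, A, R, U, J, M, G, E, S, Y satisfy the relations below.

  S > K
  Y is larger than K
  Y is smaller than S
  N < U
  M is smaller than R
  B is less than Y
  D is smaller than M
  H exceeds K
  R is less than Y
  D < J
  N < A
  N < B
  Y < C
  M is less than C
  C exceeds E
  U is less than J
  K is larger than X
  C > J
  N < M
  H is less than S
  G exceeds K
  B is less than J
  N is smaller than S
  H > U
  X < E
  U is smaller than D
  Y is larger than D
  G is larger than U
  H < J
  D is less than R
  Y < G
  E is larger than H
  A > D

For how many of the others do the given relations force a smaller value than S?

Directly below S: N, K, H, Y.
One step further: U, X, D, B, R (9 so far).
One step further: M (10 so far).
No other element is forced below S by the given relations, so the count is 10.

10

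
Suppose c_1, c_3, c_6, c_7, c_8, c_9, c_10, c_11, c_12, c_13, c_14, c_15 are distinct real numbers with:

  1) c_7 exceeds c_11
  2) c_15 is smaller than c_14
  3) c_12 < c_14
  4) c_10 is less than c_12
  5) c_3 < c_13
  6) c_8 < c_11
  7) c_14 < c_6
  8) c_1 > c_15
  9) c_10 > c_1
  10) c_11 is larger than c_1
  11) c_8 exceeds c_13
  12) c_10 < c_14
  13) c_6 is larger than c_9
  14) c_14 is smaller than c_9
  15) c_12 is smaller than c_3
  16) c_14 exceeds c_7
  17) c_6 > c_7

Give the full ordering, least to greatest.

Each adjacent pair is fixed by a given relation: c_15 < c_1; c_1 < c_10; c_10 < c_12; c_12 < c_3; c_3 < c_13; c_13 < c_8; c_8 < c_11; c_11 < c_7; c_7 < c_14; c_14 < c_9; c_9 < c_6. Chaining them end to end gives the full order.

c_15 < c_1 < c_10 < c_12 < c_3 < c_13 < c_8 < c_11 < c_7 < c_14 < c_9 < c_6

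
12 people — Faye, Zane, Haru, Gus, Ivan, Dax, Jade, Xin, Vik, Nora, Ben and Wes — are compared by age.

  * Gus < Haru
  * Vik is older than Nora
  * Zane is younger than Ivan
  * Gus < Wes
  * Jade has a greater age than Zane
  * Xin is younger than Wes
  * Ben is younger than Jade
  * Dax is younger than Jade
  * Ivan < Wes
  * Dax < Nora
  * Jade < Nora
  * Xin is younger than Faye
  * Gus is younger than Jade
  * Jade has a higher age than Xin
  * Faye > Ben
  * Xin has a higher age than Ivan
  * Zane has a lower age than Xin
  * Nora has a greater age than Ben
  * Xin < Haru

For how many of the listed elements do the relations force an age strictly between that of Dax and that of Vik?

2

Chaining upward from Dax reaches: Jade, Nora.
Chaining downward from Vik reaches: Zane, Ivan, Gus, Xin, Ben, Jade, Nora.
Strictly between Dax and Vik are those in both lists: Jade, Nora — 2 elements.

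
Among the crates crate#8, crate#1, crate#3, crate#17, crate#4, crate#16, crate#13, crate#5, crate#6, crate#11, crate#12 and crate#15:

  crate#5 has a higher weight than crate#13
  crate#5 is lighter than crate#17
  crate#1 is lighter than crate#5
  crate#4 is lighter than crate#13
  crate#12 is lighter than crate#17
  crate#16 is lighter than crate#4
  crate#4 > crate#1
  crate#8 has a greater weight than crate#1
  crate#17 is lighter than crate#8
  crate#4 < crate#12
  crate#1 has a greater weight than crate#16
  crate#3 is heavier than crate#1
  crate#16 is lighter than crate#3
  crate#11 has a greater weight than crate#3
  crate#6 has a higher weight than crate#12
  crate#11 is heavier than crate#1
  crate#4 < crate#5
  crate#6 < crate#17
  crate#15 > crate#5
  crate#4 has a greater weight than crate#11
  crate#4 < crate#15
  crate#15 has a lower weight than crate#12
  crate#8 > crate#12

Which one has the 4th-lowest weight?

crate#11

Chaining the given pairs: crate#16 < crate#1 < crate#3 < crate#11 < crate#4 < crate#13 < crate#5 < crate#15 < crate#12 < crate#6 < crate#17 < crate#8.
Counting 4 from the smallest end gives crate#11.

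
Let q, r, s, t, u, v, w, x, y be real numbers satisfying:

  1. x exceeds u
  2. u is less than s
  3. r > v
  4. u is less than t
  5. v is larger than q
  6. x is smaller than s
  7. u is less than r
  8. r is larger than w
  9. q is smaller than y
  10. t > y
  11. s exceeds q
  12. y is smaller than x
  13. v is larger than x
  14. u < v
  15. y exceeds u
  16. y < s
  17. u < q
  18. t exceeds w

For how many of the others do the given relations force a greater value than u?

The elements the relations force above u are q, y, x, s, v, r, t — no chain reaches any other.
That is 7.

7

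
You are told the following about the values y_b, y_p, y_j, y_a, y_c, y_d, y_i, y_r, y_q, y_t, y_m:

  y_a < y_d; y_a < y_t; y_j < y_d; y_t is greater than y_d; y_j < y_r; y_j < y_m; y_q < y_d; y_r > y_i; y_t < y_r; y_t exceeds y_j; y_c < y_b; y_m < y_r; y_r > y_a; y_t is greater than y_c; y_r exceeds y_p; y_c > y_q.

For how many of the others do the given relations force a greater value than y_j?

From y_j the given relations immediately reach y_d, y_m, y_t, y_r.
Nothing else is reachable above y_j; 4 in all.

4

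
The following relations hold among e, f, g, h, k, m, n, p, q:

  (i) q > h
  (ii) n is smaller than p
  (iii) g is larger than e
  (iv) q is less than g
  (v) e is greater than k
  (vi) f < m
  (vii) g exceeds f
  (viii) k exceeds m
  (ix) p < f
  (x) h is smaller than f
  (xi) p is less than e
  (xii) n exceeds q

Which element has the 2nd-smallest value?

q

The consecutive relations fix a unique order: h < q < n < p < f < m < k < e < g.
Counting 2 from the smallest end gives q.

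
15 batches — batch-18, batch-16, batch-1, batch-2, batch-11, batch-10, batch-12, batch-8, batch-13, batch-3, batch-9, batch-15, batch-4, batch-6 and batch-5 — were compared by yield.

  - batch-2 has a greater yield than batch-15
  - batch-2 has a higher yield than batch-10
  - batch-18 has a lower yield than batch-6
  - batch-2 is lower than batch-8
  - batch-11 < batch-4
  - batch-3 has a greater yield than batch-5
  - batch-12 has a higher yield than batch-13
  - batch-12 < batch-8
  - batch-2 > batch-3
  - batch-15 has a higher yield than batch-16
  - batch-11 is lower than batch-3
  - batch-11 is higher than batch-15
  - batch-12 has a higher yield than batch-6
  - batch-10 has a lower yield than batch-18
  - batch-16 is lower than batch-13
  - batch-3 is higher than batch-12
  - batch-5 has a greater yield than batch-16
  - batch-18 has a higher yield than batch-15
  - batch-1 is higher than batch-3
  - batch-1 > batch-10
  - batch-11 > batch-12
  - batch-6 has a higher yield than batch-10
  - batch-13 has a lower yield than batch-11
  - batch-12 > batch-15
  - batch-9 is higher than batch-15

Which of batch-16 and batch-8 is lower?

The relevant relations are batch-16 < batch-15; batch-15 < batch-18; batch-18 < batch-6; batch-6 < batch-12; batch-12 < batch-11; batch-11 < batch-3; batch-3 < batch-2; batch-2 < batch-8.
Together: batch-16 < batch-15 < batch-18 < batch-6 < batch-12 < batch-11 < batch-3 < batch-2 < batch-8.
So batch-16 < batch-8; batch-16 is the lower of the two.

batch-16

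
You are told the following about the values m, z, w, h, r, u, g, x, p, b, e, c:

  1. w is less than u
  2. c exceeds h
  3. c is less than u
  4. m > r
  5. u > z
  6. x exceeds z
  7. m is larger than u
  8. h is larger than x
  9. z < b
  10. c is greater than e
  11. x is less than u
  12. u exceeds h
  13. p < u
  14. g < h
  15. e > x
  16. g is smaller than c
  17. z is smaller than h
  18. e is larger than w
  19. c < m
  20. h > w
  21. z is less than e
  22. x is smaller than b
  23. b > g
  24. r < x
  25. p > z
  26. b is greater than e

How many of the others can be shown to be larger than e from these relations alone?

4

The elements the relations force above e are b, c, u, m — no chain reaches any other.
That is 4.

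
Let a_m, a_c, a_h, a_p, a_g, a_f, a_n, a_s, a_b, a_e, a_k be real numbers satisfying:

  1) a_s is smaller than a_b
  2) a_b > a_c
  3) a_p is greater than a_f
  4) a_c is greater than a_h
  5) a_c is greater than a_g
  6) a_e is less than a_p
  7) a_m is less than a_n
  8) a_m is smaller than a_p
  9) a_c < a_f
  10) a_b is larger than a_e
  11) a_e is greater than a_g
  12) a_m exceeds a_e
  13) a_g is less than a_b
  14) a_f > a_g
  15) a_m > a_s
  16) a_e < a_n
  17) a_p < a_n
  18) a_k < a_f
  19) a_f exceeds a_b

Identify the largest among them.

a_s is not greatest since a_s < a_m; a_g is not greatest since a_g < a_c; a_k is not greatest since a_k < a_f; a_h is not greatest since a_h < a_c; a_e is not greatest since a_e < a_p; a_m is not greatest since a_m < a_n; a_c is not greatest since a_c < a_f; a_b is not greatest since a_b < a_f; a_f is not greatest since a_f < a_p; a_p is not greatest since a_p < a_n.
Only a_n has nothing above it, so a_n is the largest.

a_n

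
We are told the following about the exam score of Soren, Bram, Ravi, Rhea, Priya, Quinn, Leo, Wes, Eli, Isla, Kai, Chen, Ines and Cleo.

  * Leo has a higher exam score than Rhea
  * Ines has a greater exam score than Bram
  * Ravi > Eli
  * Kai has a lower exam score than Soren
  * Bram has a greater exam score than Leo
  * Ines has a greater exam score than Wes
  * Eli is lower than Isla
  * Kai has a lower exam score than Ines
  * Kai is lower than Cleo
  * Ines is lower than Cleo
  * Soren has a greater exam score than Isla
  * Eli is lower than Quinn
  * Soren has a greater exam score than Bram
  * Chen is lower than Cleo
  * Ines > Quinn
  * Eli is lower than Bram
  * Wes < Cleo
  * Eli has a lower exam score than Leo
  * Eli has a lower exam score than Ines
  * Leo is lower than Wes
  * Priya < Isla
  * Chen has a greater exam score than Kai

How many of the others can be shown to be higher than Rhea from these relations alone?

The elements the relations force above Rhea are Leo, Bram, Wes, Ines, Soren, Cleo — no chain reaches any other.
That is 6.

6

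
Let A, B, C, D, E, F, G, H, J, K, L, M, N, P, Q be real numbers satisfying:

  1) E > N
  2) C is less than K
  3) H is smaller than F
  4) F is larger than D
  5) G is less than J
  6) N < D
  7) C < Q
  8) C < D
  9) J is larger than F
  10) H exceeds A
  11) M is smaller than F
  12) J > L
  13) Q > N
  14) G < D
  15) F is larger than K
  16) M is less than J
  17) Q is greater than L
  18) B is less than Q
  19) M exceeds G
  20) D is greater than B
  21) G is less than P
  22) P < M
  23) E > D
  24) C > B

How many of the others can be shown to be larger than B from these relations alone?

7

The elements the relations force above B are C, K, Q, D, F, J, E — no chain reaches any other.
That is 7.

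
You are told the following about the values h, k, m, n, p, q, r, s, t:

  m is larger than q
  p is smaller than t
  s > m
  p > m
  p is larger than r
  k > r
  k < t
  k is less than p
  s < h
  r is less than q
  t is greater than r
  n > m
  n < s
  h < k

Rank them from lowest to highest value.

The consecutive links are each given: r < q; q < m; m < n; n < s; s < h; h < k; k < p; p < t.

r < q < m < n < s < h < k < p < t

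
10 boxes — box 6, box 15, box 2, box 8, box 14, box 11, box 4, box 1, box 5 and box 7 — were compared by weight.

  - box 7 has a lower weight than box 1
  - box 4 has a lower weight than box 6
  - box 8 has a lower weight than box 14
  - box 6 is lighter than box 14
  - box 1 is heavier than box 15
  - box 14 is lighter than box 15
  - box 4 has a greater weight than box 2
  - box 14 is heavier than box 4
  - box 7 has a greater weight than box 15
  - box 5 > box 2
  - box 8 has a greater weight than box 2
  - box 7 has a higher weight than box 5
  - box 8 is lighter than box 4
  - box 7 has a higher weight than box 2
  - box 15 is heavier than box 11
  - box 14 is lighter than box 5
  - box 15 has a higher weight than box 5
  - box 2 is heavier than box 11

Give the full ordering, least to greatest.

Nothing is placed below box 11, so it is least; from there box 11 < box 2; box 2 < box 8; box 8 < box 4; box 4 < box 6; box 6 < box 14; box 14 < box 5; box 5 < box 15; box 15 < box 7; box 7 < box 1, each given directly.

box 11 < box 2 < box 8 < box 4 < box 6 < box 14 < box 5 < box 15 < box 7 < box 1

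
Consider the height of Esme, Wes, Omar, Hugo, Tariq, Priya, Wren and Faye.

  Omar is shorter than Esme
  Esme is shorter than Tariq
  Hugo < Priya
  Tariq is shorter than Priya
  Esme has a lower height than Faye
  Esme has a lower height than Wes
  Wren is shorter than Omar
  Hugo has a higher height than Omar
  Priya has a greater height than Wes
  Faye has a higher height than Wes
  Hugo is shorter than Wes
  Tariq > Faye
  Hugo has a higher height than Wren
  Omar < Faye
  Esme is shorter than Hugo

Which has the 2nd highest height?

Tariq

The consecutive relations fix a unique order: Wren < Omar < Esme < Hugo < Wes < Faye < Tariq < Priya.
Counting 2 from the largest end gives Tariq.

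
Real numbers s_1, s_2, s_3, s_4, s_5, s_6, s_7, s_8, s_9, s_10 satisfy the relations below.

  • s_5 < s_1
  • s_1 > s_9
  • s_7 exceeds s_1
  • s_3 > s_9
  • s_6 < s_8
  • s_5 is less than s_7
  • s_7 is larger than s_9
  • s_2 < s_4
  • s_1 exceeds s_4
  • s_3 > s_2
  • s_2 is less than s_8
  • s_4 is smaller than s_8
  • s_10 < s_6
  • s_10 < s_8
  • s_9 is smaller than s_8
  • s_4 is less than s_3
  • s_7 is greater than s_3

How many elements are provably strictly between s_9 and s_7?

2

Chaining upward from s_9 reaches: s_1, s_3, s_8.
Chaining downward from s_7 reaches: s_2, s_4, s_5, s_1, s_3.
Strictly between s_9 and s_7 are those in both lists: s_1, s_3 — 2 elements.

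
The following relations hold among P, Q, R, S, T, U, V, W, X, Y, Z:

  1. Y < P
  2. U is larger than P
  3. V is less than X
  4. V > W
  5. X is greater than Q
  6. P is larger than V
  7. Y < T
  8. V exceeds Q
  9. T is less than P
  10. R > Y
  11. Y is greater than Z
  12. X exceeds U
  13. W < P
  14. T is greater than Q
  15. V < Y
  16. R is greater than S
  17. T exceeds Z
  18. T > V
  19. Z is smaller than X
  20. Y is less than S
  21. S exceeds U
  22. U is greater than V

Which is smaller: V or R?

Following the relations from V: V < Y < T < P < U < S < R.
So V < R; V is the smaller of the two.

V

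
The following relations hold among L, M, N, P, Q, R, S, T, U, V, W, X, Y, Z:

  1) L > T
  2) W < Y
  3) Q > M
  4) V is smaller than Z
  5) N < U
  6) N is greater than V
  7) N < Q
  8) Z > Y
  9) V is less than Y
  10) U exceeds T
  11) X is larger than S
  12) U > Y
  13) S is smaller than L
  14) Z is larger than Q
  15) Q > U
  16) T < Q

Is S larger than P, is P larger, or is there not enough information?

Following every chain through S: above S we get X, L.
P is not reached, and no chain runs the other way from P to S.
So the given relations leave the order of S and P undetermined.

undetermined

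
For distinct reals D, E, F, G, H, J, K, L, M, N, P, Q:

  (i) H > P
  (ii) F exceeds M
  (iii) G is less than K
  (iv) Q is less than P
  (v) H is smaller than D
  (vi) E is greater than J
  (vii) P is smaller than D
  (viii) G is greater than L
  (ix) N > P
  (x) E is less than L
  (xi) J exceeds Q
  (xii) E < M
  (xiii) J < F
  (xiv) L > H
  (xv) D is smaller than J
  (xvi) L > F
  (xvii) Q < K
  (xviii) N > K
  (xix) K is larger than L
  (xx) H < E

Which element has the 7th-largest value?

E

Chaining the given pairs: Q < P < H < D < J < E < M < F < L < G < K < N.
The 7th largest is E.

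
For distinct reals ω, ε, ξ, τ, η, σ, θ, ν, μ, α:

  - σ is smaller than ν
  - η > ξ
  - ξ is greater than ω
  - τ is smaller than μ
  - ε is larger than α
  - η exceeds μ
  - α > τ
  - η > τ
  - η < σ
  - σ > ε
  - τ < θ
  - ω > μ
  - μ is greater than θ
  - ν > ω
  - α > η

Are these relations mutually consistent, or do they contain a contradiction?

consistent

Every relation is compatible with τ < θ < μ < ω < ξ < η < α < ε < σ < ν; the set is consistent.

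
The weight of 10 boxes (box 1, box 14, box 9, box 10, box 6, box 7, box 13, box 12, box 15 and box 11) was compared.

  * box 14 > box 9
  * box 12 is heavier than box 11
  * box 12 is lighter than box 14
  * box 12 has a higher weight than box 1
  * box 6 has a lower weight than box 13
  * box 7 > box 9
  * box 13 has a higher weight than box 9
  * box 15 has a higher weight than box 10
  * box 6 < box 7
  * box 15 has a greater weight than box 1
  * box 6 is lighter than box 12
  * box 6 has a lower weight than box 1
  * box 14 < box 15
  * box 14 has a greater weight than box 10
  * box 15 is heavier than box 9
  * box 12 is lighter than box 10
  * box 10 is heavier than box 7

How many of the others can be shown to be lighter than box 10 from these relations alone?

6

From box 10 the given relations immediately reach box 12, box 7.
From those, box 11, box 9, box 6, box 1 — 6 in total.
Nothing else is reachable below box 10; 6 in all.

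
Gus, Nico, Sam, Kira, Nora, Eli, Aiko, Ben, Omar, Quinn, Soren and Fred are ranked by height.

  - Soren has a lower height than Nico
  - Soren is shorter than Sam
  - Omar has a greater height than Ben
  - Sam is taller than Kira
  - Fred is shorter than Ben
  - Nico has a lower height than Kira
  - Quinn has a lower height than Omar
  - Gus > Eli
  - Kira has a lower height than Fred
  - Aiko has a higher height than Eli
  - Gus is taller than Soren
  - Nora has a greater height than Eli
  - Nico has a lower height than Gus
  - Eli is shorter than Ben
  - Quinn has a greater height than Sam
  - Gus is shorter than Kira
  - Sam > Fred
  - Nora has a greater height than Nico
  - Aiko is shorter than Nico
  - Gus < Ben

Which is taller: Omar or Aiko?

Link the given pairs in sequence: Aiko < Nico; Nico < Gus; Gus < Kira; Kira < Fred; Fred < Sam; Sam < Quinn; Quinn < Omar.
Together: Aiko < Nico < Gus < Kira < Fred < Sam < Quinn < Omar.
So Aiko < Omar; Omar is the taller of the two.

Omar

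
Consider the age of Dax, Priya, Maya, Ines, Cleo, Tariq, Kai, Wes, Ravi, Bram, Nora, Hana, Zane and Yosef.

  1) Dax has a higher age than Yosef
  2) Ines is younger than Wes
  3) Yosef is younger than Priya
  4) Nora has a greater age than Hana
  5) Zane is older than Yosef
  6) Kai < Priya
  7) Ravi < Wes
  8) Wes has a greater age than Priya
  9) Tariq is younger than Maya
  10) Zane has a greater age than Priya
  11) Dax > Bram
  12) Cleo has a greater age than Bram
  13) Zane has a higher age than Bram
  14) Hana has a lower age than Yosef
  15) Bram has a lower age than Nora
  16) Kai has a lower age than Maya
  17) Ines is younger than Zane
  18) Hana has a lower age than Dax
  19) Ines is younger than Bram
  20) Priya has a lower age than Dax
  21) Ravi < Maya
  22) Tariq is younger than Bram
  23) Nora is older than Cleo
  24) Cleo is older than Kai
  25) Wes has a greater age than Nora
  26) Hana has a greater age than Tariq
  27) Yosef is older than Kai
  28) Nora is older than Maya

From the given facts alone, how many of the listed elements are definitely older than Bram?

Directly above Bram: Cleo, Nora, Dax, Zane.
One step further: Wes (5 so far).
Nothing else is reachable above Bram; 5 in all.

5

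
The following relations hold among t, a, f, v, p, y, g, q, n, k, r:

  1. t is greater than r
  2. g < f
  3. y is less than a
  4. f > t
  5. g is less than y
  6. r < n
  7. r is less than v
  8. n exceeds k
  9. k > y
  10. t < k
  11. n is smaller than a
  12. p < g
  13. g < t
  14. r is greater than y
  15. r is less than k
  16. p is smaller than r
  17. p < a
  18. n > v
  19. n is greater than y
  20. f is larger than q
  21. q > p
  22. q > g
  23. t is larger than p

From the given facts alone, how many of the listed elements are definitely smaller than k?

Directly below k: y, r, t.
One step further: p, g (5 so far).
No other element is forced below k by the given relations, so the count is 5.

5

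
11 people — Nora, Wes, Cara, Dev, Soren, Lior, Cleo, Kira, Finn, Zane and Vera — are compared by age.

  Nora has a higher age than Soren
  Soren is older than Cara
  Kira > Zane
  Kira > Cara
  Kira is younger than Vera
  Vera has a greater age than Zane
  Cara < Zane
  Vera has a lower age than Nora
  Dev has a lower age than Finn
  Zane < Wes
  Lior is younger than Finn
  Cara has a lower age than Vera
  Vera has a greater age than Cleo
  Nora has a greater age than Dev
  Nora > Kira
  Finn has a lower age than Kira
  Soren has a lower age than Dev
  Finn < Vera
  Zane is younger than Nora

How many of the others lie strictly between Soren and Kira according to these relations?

Chaining upward from Soren reaches: Dev, Finn, Vera, Nora.
Chaining downward from Kira reaches: Cara, Zane, Dev, Lior, Finn.
Strictly between Soren and Kira are those in both lists: Dev, Finn — 2 elements.

2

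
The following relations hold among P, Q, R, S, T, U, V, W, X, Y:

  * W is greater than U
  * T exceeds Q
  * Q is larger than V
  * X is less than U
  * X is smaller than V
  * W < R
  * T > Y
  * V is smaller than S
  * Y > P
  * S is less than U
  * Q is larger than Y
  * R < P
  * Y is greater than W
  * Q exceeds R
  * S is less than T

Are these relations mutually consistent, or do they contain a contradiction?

Every relation is compatible with X < V < S < U < W < R < P < Y < Q < T; the set is consistent.

consistent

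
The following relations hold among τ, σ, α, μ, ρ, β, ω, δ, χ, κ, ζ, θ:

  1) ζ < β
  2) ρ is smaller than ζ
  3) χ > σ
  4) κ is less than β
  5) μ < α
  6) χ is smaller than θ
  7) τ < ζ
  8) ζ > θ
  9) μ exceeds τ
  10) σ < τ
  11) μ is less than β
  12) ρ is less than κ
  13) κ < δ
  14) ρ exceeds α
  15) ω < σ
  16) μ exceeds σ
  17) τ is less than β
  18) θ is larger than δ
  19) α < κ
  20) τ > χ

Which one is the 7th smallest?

Piecing the relations together gives one ordering: ω < σ < χ < τ < μ < α < ρ < κ < δ < θ < ζ < β.
The 7th smallest is ρ.

ρ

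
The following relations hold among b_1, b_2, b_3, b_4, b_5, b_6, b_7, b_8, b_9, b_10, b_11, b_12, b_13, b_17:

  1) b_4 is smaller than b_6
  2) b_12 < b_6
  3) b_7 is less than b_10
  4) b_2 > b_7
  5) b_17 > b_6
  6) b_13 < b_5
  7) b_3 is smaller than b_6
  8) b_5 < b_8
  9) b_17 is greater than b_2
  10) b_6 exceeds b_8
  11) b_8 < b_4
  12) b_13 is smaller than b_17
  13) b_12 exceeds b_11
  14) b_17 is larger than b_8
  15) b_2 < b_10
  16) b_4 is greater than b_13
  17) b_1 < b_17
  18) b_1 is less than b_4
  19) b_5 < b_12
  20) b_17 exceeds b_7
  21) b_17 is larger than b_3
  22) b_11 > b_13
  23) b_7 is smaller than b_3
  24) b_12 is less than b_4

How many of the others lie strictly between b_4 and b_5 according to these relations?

Chaining upward from b_5 reaches: b_8, b_12, b_6, b_17.
Chaining downward from b_4 reaches: b_1, b_13, b_11, b_8, b_12.
Strictly between b_5 and b_4 are those in both lists: b_8, b_12 — 2 elements.

2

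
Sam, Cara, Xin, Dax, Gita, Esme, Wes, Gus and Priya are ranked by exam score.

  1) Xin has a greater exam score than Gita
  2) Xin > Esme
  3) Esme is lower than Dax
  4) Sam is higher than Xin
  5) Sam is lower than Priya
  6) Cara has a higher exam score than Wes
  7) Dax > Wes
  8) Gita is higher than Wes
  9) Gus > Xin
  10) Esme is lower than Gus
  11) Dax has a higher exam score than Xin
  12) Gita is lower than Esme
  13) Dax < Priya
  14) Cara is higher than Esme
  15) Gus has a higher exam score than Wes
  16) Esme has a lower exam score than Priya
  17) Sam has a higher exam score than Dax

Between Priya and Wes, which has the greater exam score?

The relevant relations are Wes < Gita; Gita < Esme; Esme < Xin; Xin < Dax; Dax < Sam; Sam < Priya.
Chaining these gives Wes < Gita < Esme < Xin < Dax < Sam < Priya.
So Wes < Priya; Priya is the higher of the two.

Priya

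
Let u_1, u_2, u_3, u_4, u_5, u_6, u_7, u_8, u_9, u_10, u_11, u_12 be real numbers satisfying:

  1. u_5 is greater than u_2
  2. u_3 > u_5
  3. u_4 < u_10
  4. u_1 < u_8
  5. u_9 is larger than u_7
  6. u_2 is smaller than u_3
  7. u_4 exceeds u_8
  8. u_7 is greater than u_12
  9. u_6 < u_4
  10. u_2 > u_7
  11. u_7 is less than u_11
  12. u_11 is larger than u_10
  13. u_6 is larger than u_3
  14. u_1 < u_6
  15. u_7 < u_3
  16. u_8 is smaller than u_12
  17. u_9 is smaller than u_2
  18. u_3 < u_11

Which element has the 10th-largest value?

u_12

Chaining the given pairs: u_1 < u_8 < u_12 < u_7 < u_9 < u_2 < u_5 < u_3 < u_6 < u_4 < u_10 < u_11.
Counting 10 from the largest end gives u_12.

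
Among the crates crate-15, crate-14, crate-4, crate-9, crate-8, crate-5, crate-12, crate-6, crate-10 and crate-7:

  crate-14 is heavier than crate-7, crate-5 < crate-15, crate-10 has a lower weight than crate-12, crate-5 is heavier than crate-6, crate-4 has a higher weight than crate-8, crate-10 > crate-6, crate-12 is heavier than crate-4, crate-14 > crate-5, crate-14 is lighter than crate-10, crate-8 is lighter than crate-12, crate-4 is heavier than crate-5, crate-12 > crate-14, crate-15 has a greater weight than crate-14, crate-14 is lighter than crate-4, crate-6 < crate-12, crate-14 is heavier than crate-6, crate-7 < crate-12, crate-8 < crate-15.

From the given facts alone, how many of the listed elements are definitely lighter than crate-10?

The elements the relations force below crate-10 are crate-6, crate-7, crate-5, crate-14 — no chain reaches any other.
That is 4.

4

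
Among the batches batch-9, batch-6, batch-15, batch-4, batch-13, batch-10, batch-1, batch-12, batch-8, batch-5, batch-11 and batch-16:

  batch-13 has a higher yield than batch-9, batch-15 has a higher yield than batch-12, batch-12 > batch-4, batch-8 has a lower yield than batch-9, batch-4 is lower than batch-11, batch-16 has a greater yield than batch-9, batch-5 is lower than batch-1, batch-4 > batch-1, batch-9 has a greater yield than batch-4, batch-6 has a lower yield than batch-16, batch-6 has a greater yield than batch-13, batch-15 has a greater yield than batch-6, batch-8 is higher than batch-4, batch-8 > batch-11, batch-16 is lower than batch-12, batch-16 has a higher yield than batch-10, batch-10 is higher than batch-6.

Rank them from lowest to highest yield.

The consecutive links are each given: batch-5 < batch-1; batch-1 < batch-4; batch-4 < batch-11; batch-11 < batch-8; batch-8 < batch-9; batch-9 < batch-13; batch-13 < batch-6; batch-6 < batch-10; batch-10 < batch-16; batch-16 < batch-12; batch-12 < batch-15.

batch-5 < batch-1 < batch-4 < batch-11 < batch-8 < batch-9 < batch-13 < batch-6 < batch-10 < batch-16 < batch-12 < batch-15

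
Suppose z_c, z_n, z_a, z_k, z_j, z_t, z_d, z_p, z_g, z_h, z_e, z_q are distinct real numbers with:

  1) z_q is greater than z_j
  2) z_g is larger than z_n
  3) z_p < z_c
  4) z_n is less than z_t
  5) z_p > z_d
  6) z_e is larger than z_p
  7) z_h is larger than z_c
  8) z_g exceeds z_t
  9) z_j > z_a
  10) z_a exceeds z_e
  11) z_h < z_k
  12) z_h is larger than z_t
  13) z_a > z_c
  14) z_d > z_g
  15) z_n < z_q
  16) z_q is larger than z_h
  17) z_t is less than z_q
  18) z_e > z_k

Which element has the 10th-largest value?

z_g

Piecing the relations together gives one ordering: z_n < z_t < z_g < z_d < z_p < z_c < z_h < z_k < z_e < z_a < z_j < z_q.
Counting 10 from the largest end gives z_g.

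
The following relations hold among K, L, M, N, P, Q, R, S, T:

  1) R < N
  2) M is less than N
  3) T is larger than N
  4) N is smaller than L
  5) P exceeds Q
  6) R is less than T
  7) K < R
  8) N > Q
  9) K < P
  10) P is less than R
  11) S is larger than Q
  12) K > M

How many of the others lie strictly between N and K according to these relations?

The relations place K below N. An element lies strictly between them when it is forced above K and also forced below N.
Above K: {P, R, T, L}. Below N: {M, Q, P, R}.
Intersection: {P, R} — 2.

2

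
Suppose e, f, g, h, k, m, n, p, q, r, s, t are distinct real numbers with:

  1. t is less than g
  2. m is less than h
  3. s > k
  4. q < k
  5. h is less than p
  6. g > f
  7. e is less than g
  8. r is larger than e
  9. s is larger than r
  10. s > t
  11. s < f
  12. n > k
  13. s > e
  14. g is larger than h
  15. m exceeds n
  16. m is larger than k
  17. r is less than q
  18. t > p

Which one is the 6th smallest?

Chaining the given pairs: e < r < q < k < n < m < h < p < t < s < f < g.
The 6th smallest is m.

m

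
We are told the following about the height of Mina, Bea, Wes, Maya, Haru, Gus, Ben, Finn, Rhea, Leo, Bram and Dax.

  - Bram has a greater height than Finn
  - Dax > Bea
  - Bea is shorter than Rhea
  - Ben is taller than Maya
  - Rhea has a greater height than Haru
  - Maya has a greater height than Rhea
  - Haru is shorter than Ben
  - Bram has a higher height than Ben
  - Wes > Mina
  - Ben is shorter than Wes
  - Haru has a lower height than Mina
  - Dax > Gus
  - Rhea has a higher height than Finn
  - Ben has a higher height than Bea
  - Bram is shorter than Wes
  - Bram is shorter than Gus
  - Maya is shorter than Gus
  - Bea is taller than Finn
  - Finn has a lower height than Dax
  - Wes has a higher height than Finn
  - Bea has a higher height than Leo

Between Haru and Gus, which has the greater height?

Chaining the given relations: Haru < Rhea < Maya < Ben < Bram < Gus.
So Haru < Gus; Gus is the taller of the two.

Gus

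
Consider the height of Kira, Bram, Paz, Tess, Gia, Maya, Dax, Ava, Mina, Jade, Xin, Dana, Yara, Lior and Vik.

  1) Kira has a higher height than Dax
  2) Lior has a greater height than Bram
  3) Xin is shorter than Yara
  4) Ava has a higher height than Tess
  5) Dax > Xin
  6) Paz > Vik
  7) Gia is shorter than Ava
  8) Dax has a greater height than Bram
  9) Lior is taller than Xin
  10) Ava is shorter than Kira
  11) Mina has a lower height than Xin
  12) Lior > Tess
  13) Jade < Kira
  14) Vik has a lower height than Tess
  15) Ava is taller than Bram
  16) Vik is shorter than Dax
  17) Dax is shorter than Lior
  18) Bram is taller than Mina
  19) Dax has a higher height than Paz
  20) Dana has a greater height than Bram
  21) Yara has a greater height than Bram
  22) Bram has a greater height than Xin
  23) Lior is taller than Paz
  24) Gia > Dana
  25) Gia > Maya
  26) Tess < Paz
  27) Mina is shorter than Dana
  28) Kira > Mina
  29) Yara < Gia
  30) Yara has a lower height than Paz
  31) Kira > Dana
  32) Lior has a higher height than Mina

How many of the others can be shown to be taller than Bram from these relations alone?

8

From Bram the given relations immediately reach Dana, Yara, Dax, Ava, Lior.
From those, Gia, Paz, Kira — 8 in total.
No other element is forced above Bram by the given relations, so the count is 8.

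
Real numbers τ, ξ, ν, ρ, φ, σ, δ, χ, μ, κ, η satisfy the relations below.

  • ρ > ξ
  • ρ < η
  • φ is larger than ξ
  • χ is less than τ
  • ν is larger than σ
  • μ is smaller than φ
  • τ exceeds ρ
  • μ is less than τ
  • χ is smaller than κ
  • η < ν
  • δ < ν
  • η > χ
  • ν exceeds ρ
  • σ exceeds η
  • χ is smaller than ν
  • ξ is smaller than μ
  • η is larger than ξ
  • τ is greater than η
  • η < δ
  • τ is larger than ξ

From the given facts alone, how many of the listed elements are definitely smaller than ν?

The elements the relations force below ν are ξ, χ, ρ, η, σ, δ — no chain reaches any other.
That is 6.

6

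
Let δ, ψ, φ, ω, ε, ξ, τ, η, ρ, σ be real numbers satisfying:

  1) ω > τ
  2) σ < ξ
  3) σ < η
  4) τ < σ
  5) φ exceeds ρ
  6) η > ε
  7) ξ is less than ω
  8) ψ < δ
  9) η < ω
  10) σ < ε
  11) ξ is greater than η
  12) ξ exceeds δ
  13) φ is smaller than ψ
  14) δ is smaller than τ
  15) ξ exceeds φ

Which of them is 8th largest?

Piecing the relations together gives one ordering: ρ < φ < ψ < δ < τ < σ < ε < η < ξ < ω.
The 8th largest is ψ.

ψ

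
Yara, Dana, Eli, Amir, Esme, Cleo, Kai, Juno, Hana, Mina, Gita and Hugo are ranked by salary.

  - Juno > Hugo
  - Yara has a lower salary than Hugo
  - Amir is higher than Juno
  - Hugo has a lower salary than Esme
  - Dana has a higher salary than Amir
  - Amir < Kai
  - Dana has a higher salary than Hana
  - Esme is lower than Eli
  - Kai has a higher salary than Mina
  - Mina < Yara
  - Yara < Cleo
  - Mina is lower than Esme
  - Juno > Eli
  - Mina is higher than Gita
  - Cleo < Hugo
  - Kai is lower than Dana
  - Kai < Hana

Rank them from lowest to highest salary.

Gita < Mina < Yara < Cleo < Hugo < Esme < Eli < Juno < Amir < Kai < Hana < Dana

Each adjacent pair is fixed by a given relation: Gita < Mina; Mina < Yara; Yara < Cleo; Cleo < Hugo; Hugo < Esme; Esme < Eli; Eli < Juno; Juno < Amir; Amir < Kai; Kai < Hana; Hana < Dana. Chaining them end to end gives the full order.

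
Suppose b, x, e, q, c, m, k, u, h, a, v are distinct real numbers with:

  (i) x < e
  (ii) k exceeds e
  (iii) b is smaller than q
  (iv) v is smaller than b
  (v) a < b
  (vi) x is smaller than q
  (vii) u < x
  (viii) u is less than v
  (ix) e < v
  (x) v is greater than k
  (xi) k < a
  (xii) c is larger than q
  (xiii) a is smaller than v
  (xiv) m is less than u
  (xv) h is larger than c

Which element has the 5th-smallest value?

Piecing the relations together gives one ordering: m < u < x < e < k < a < v < b < q < c < h.
Counting 5 from the smallest end gives k.

k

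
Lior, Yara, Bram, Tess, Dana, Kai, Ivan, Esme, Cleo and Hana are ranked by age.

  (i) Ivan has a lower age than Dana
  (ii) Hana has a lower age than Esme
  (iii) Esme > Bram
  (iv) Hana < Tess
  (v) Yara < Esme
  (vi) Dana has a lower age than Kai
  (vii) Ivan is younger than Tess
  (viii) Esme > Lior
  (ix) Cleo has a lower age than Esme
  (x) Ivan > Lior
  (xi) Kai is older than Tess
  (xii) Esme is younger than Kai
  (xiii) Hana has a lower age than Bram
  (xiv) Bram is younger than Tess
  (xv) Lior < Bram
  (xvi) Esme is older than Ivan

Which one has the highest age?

Lior is not greatest since Lior < Ivan; Ivan is not greatest since Ivan < Esme; Hana is not greatest since Hana < Tess; Yara is not greatest since Yara < Esme; Dana is not greatest since Dana < Kai; Bram is not greatest since Bram < Esme; Tess is not greatest since Tess < Kai; Cleo is not greatest since Cleo < Esme; Esme is not greatest since Esme < Kai.
Only Kai has nothing above it, so Kai is the highest age.

Kai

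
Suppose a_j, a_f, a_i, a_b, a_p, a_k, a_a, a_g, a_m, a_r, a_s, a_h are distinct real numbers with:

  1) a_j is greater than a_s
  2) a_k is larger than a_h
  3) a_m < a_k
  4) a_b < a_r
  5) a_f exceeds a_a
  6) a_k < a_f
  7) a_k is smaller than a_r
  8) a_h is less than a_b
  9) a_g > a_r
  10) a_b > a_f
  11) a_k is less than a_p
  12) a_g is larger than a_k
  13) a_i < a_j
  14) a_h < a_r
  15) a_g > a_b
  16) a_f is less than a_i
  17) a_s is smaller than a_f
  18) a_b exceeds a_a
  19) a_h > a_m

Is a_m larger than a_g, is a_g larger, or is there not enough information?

a_m < a_h and a_h < a_k give a_m < a_k.
With a_k < a_f: a_m < a_h < a_k < a_f.
With a_f < a_b: a_m < a_h < a_k < a_f < a_b.
Then a_b < a_r extends the chain to a_r.
Then a_r < a_g extends the chain to a_g.
So a_g is larger.

a_g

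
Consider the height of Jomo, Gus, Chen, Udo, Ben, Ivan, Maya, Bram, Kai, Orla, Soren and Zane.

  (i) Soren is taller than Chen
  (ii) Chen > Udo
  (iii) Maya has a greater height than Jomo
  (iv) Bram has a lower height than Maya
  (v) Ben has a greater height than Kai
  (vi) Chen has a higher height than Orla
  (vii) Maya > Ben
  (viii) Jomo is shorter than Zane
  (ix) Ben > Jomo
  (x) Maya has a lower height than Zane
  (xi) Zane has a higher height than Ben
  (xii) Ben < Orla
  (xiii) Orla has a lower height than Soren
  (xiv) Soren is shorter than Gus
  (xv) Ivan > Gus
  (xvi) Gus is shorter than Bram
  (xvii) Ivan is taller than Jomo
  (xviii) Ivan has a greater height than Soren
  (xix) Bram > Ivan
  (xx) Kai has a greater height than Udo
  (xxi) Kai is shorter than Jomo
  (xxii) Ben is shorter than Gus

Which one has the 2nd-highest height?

Maya

Chaining the given pairs: Udo < Kai < Jomo < Ben < Orla < Chen < Soren < Gus < Ivan < Bram < Maya < Zane.
Counting 2 from the largest end gives Maya.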